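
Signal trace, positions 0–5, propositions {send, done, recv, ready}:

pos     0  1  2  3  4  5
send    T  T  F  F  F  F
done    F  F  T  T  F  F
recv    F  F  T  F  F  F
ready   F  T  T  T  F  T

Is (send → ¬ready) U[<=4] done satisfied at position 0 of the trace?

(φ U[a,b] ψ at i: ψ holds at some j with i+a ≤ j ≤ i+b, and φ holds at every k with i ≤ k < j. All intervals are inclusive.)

False

Need some j in [0,4] with done, and (send → ¬ready) at every k in [0,j-1].
  j=0: done false.
  j=1: done false.
  j=2: done holds, but (send → ¬ready) fails at k=1 → not this j.
  j=3: done holds, but (send → ¬ready) fails at k=1 → not this j.
  j=4: done false.
No j in the window works → until fails.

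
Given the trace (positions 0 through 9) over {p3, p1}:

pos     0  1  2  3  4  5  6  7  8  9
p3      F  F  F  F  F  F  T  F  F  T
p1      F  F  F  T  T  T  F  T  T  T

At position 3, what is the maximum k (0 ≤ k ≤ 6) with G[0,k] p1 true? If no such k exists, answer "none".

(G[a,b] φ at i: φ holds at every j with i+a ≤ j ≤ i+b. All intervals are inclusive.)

p1 must hold from j=3 onward; find where it first fails.
  j=3: holds
  j=4: holds
  j=5: holds
  j=6: fails
Holds on [3,5], so largest k = 2.

2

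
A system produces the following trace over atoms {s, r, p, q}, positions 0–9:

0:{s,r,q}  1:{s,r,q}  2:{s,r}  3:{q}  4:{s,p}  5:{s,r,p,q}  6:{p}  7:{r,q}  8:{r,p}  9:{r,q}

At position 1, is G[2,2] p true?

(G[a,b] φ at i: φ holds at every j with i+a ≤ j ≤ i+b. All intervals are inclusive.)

Check p at every j in [3,3]:
  j=3: false
Fails at j=3 → formula fails.

Does not hold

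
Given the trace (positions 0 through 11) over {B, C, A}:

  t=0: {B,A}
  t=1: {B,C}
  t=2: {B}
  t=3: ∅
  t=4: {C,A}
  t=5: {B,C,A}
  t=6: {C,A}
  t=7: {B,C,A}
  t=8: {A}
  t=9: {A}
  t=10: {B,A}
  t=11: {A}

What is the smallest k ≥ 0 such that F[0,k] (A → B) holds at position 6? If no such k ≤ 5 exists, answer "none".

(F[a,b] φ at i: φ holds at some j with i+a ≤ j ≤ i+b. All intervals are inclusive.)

Scan j = 6,7,… for (A → B):
  j=6: fails
  j=7: holds
First hit at j=7, so smallest k = 7-6 = 1.

1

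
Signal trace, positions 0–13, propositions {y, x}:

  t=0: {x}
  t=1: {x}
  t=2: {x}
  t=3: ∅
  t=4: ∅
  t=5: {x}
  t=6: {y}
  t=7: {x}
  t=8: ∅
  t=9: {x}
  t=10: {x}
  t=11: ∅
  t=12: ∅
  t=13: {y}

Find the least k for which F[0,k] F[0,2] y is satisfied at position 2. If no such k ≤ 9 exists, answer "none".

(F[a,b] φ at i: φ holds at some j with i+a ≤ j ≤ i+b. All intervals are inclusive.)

2

Scan j = 2,3,… for F[0,2] y:
  j=2: fails
  j=3: fails
  j=4: holds
First hit at j=4, so smallest k = 4-2 = 2.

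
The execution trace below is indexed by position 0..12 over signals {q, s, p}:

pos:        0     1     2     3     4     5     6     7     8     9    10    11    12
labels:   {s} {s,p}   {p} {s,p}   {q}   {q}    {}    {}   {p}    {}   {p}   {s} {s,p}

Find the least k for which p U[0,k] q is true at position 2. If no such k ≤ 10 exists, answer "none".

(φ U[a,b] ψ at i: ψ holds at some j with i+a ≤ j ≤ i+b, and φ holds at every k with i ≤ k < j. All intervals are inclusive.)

2

Need earliest j ≥ 2 with q, and p at every k in [2,j-1].
  j=2: rhs fails.
  j=3: rhs fails.
  j=4: rhs holds; lhs holds on [2,3]. k = 2.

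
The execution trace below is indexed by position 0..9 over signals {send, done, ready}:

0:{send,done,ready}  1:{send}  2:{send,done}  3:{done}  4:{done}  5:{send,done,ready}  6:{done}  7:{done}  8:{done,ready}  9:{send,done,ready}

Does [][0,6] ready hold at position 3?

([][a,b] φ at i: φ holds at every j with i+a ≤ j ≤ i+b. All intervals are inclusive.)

No

Check ready at every j in [3,9]:
  j=3: false
  j=4: false
  j=5: true
  j=6: false
  j=7: false
  j=8: true
  j=9: true
Fails at j=3 → formula fails.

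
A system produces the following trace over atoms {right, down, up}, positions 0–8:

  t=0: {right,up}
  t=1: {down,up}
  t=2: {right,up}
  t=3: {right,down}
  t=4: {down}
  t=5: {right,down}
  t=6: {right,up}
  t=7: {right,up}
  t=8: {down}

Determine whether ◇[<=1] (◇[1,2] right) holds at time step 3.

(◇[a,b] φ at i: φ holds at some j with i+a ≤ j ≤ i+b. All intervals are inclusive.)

True

Check ◇[1,2] right at each j in [3,4]:
  j=3: holds (witness at 5)
  j=4: holds (witness at 5)
Found at j=3 → formula holds.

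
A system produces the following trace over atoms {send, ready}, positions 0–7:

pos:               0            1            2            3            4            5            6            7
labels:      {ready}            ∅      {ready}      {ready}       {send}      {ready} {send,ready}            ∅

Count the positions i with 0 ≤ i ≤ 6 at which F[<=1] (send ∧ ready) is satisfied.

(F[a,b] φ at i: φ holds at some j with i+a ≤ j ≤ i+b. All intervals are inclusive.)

2

Evaluate at each i in [0,6]:
  i=0: ✗ (none in [0,1])
  i=1: ✗ (none in [1,2])
  i=2: ✗ (none in [2,3])
  i=3: ✗ (none in [3,4])
  i=4: ✗ (none in [4,5])
  i=5: ✓ (witness j=6)
  i=6: ✓ (witness j=6)
Positions where it holds: {5, 6} → 2.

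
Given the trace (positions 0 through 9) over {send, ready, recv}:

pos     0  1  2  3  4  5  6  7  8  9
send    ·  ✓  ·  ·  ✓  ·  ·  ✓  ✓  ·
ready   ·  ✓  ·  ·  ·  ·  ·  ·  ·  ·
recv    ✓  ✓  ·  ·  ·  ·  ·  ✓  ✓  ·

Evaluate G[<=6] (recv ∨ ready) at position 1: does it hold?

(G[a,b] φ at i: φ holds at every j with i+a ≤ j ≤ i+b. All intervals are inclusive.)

Check (recv ∨ ready) at every j in [1,7]:
  j=1: true
  j=2: false
  j=3: false
  j=4: false
  j=5: false
  j=6: false
  j=7: true
Fails at j=2 → formula fails.

Does not hold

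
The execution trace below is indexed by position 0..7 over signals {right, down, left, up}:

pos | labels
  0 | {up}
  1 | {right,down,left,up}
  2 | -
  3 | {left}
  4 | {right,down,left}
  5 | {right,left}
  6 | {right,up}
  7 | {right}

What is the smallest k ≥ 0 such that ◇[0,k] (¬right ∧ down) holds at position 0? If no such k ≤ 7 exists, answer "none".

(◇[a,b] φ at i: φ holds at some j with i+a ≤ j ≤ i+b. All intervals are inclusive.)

Scan j = 0,1,… for (¬right ∧ down):
  j=0: fails
  j=1: fails
  j=2: fails
  j=3: fails
  j=4: fails
  j=5: fails
  j=6: fails
  j=7: fails
No j in [0,7] satisfies it → none.

none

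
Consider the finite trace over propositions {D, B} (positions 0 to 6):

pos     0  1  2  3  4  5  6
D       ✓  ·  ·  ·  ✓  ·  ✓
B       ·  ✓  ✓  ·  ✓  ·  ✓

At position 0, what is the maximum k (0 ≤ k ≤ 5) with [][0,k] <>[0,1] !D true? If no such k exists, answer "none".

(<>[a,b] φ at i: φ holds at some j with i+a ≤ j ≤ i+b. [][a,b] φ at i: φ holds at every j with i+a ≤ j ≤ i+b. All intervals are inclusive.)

<>[0,1] !D must hold from j=0 onward; find where it first fails.
  j=0: holds
  j=1: holds
  j=2: holds
  j=3: holds
  j=4: holds
  j=5: holds
Holds through j=5; largest k = 5.

5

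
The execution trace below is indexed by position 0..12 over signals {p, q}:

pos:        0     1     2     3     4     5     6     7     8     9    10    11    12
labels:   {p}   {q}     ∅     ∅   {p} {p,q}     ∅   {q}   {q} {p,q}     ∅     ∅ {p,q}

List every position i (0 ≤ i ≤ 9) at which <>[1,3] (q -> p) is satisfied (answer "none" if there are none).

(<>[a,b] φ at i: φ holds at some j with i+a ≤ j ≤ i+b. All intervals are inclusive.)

0, 1, 2, 3, 4, 5, 6, 7, 8, 9

Evaluate at each i in [0,9]:
  i=0: ✓ (witness j=2)
  i=1: ✓ (witness j=2)
  i=2: ✓ (witness j=3)
  i=3: ✓ (witness j=4)
  i=4: ✓ (witness j=5)
  i=5: ✓ (witness j=6)
  i=6: ✓ (witness j=9)
  i=7: ✓ (witness j=9)
  i=8: ✓ (witness j=9)
  i=9: ✓ (witness j=10)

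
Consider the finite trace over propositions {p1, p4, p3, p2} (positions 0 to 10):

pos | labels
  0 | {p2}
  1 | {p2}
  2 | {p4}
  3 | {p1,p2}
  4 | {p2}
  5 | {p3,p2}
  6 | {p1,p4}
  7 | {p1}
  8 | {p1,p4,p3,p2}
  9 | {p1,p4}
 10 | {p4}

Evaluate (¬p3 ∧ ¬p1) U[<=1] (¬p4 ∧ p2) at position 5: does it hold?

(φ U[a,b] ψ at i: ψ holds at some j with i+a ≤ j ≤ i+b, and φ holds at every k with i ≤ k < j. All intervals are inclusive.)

Yes

Need some j in [5,6] with (¬p4 ∧ p2), and (¬p3 ∧ ¬p1) at every k in [5,j-1].
  j=5: (¬p4 ∧ p2) holds; no prefix to check → satisfied.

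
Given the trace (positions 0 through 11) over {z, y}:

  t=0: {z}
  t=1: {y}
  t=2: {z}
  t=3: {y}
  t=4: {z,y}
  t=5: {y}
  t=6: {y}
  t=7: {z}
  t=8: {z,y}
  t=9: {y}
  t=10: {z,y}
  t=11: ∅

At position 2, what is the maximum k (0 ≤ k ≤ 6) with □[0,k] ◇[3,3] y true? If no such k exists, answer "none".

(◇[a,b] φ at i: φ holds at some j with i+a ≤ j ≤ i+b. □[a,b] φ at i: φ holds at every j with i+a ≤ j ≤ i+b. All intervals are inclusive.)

◇[3,3] y must hold from j=2 onward; find where it first fails.
  j=2: holds
  j=3: holds
  j=4: fails
Holds on [2,3], so largest k = 1.

1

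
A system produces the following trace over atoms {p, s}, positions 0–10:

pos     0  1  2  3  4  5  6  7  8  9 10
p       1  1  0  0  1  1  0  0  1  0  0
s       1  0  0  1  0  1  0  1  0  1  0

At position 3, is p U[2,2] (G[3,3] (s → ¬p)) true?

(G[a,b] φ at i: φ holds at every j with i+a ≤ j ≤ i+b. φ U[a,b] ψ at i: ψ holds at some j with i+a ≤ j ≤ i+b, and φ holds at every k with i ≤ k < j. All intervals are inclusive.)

Does not hold

Need some j in [5,5] with G[3,3] (s → ¬p), and p at every k in [3,j-1].
  j=5: G[3,3] (s → ¬p) holds, but p fails at k=3 → not this j.
No j in the window works → until fails.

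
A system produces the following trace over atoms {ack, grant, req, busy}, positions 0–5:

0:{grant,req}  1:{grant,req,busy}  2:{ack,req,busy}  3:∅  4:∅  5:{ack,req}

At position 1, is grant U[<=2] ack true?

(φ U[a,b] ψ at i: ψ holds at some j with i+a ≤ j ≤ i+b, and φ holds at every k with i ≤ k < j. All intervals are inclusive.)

Yes

Need some j in [1,3] with ack, and grant at every k in [1,j-1].
  j=1: ack false.
  j=2: ack holds; grant holds at every k in [1,1] → satisfied.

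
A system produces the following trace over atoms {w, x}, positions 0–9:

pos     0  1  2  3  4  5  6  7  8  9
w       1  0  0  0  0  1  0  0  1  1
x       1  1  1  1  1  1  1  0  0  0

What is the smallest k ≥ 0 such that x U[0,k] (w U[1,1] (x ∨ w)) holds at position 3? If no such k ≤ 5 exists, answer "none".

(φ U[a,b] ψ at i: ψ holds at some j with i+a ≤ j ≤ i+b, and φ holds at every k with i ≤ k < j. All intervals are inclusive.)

2

Need earliest j ≥ 3 with (w U[1,1] (x ∨ w)), and x at every k in [3,j-1].
  j=3: rhs fails.
  j=4: rhs fails.
  j=5: rhs holds; lhs holds on [3,4]. k = 2.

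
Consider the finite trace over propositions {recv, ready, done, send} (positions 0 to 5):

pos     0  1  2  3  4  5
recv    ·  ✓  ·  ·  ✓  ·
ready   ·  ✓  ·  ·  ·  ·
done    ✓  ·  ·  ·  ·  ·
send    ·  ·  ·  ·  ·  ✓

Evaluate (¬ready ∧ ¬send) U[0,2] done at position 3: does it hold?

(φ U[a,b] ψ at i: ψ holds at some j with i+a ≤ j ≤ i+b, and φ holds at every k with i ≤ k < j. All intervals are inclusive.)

Need some j in [3,5] with done, and (¬ready ∧ ¬send) at every k in [3,j-1].
  j=3: done false.
  j=4: done false.
  j=5: done false.
No j in the window works → until fails.

No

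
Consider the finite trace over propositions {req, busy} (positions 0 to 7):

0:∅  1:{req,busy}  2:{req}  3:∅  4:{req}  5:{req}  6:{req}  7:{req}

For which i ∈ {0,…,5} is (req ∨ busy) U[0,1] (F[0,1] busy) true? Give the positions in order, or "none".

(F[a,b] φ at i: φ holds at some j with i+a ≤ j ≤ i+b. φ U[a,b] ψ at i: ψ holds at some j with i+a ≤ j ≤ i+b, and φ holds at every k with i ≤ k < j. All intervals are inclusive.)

0, 1

Evaluate at each i in [0,5]:
  i=0: ✓ (rhs at j=0)
  i=1: ✓ (rhs at j=1)
  i=2: ✗ (no rhs in [2,3])
  i=3: ✗ (no rhs in [3,4])
  i=4: ✗ (no rhs in [4,5])
  i=5: ✗ (no rhs in [5,6])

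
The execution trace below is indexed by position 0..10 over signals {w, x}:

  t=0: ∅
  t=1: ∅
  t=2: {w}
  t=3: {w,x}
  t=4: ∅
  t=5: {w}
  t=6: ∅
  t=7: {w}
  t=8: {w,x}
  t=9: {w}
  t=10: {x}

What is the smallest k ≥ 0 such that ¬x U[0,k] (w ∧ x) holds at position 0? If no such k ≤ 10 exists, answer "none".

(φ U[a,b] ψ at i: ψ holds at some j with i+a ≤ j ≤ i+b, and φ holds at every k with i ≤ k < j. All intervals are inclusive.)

Need earliest j ≥ 0 with (w ∧ x), and ¬x at every k in [0,j-1].
  j=0: rhs fails.
  j=1: rhs fails.
  j=2: rhs fails.
  j=3: rhs holds; lhs holds on [0,2]. k = 3.

3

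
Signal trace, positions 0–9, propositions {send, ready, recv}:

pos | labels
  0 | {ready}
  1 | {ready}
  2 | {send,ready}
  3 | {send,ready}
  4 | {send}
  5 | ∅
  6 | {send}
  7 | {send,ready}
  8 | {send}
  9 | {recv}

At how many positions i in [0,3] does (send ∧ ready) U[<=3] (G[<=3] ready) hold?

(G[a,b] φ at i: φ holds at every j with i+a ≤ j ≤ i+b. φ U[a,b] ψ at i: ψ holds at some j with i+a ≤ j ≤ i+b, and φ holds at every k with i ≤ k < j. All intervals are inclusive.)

1

Evaluate at each i in [0,3]:
  i=0: ✓ (rhs at j=0)
  i=1: ✗ (no rhs in [1,4])
  i=2: ✗ (no rhs in [2,5])
  i=3: ✗ (no rhs in [3,6])
Positions where it holds: {0} → 1.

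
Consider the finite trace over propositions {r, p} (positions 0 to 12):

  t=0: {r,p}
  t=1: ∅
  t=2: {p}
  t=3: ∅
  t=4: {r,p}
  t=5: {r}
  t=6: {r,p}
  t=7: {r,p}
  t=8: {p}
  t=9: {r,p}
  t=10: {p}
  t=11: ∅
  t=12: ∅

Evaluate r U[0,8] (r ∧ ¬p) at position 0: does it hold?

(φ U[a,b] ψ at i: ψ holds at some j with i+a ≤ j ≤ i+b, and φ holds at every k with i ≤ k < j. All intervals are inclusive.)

No

Need some j in [0,8] with (r ∧ ¬p), and r at every k in [0,j-1].
  j=0: (r ∧ ¬p) false.
  j=1: (r ∧ ¬p) false.
  j=2: (r ∧ ¬p) false.
  j=3: (r ∧ ¬p) false.
  j=4: (r ∧ ¬p) false.
  j=5: (r ∧ ¬p) holds, but r fails at k=1 → not this j.
  j=6: (r ∧ ¬p) false.
  j=7: (r ∧ ¬p) false.
  j=8: (r ∧ ¬p) false.
No j in the window works → until fails.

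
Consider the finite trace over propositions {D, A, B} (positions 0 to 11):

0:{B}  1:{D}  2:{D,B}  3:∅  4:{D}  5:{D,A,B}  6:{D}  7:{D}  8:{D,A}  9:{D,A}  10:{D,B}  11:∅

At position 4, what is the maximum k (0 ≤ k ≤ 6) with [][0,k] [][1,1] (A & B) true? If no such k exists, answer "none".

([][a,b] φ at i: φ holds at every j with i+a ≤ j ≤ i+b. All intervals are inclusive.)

0

[][1,1] (A & B) must hold from j=4 onward; find where it first fails.
  j=4: holds
  j=5: fails
Holds on [4,4], so largest k = 0.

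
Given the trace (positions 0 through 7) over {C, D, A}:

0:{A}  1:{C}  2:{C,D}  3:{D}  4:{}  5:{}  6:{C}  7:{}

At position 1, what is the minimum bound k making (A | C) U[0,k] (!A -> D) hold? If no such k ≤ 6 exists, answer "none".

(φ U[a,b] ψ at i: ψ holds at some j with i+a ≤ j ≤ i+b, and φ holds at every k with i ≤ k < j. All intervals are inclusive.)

Need earliest j ≥ 1 with (!A -> D), and (A | C) at every k in [1,j-1].
  j=1: rhs fails.
  j=2: rhs holds; lhs holds on [1,1]. k = 1.

1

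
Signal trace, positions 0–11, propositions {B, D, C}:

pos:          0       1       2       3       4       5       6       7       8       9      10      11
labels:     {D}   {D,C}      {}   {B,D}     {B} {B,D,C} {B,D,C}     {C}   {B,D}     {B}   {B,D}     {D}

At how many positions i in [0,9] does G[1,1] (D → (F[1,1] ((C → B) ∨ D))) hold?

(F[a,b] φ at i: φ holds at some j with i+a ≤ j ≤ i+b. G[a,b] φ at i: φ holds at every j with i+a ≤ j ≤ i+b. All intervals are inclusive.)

9

Evaluate at each i in [0,9]:
  i=0: ✓ (all of [1,1])
  i=1: ✓ (all of [2,2])
  i=2: ✓ (all of [3,3])
  i=3: ✓ (all of [4,4])
  i=4: ✓ (all of [5,5])
  i=5: ✗ (fails at j=6)
  i=6: ✓ (all of [7,7])
  i=7: ✓ (all of [8,8])
  i=8: ✓ (all of [9,9])
  i=9: ✓ (all of [10,10])
Positions where it holds: {0, 1, 2, 3, 4, 6, 7, 8, 9} → 9.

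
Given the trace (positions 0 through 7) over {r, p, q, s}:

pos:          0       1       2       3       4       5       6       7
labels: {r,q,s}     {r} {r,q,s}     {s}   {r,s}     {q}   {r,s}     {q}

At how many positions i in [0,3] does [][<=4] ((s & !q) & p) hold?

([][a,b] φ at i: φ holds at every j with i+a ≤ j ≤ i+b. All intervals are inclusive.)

Evaluate at each i in [0,3]:
  i=0: ✗ (fails at j=0)
  i=1: ✗ (fails at j=1)
  i=2: ✗ (fails at j=2)
  i=3: ✗ (fails at j=3)
Positions where it holds: {} → 0.

0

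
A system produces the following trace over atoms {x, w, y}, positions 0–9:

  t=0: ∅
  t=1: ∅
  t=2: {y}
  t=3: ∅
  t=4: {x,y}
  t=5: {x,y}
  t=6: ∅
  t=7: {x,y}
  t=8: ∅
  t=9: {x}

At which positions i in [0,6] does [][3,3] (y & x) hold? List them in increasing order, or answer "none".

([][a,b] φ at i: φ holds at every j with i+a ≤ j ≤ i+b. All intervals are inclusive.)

Evaluate at each i in [0,6]:
  i=0: ✗ (fails at j=3)
  i=1: ✓ (all of [4,4])
  i=2: ✓ (all of [5,5])
  i=3: ✗ (fails at j=6)
  i=4: ✓ (all of [7,7])
  i=5: ✗ (fails at j=8)
  i=6: ✗ (fails at j=9)

1, 2, 4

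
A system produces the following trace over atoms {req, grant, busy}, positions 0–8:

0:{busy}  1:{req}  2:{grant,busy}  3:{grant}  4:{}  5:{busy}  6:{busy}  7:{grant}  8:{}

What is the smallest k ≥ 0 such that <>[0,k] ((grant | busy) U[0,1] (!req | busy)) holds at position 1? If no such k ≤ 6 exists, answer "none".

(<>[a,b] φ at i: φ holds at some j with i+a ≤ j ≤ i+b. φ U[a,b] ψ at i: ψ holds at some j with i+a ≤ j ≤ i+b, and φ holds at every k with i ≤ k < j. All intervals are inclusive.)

Scan j = 1,2,… for ((grant | busy) U[0,1] (!req | busy)):
  j=1: fails
  j=2: holds
First hit at j=2, so smallest k = 2-1 = 1.

1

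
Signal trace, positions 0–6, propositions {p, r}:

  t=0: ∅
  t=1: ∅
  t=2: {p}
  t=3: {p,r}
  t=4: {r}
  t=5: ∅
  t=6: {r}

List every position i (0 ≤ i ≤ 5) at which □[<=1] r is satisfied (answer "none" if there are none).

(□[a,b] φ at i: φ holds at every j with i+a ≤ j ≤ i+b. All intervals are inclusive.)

Evaluate at each i in [0,5]:
  i=0: ✗ (fails at j=0)
  i=1: ✗ (fails at j=1)
  i=2: ✗ (fails at j=2)
  i=3: ✓ (all of [3,4])
  i=4: ✗ (fails at j=5)
  i=5: ✗ (fails at j=5)

3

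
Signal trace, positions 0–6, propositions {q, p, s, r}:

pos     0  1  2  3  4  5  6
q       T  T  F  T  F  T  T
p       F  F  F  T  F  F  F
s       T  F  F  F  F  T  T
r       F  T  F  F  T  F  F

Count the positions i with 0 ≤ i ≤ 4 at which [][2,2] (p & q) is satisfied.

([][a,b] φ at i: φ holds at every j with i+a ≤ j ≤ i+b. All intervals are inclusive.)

1

Evaluate at each i in [0,4]:
  i=0: ✗ (fails at j=2)
  i=1: ✓ (all of [3,3])
  i=2: ✗ (fails at j=4)
  i=3: ✗ (fails at j=5)
  i=4: ✗ (fails at j=6)
Positions where it holds: {1} → 1.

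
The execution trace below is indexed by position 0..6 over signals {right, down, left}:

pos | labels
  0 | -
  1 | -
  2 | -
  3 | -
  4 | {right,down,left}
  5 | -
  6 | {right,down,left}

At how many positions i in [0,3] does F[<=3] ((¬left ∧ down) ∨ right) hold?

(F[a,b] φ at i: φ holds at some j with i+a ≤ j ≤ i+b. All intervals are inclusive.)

Evaluate at each i in [0,3]:
  i=0: ✗ (none in [0,3])
  i=1: ✓ (witness j=4)
  i=2: ✓ (witness j=4)
  i=3: ✓ (witness j=4)
Positions where it holds: {1, 2, 3} → 3.

3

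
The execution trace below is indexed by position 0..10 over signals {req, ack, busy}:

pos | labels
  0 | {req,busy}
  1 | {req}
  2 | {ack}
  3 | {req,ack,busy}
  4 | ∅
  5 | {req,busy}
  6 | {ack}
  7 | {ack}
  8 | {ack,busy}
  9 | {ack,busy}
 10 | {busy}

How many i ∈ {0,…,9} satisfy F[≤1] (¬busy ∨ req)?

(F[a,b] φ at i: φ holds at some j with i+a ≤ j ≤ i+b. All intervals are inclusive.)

Evaluate at each i in [0,9]:
  i=0: ✓ (witness j=0)
  i=1: ✓ (witness j=1)
  i=2: ✓ (witness j=2)
  i=3: ✓ (witness j=3)
  i=4: ✓ (witness j=4)
  i=5: ✓ (witness j=5)
  i=6: ✓ (witness j=6)
  i=7: ✓ (witness j=7)
  i=8: ✗ (none in [8,9])
  i=9: ✗ (none in [9,10])
Positions where it holds: {0, 1, 2, 3, 4, 5, 6, 7} → 8.

8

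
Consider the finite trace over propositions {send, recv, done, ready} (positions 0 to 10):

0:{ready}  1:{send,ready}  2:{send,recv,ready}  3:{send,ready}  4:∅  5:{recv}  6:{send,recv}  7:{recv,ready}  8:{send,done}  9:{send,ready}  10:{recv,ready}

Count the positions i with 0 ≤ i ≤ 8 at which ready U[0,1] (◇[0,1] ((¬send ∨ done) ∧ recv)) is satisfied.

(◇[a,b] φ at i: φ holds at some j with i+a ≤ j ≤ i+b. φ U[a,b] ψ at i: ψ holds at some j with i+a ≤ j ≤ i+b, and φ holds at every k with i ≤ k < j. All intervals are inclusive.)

Evaluate at each i in [0,8]:
  i=0: ✗ (no rhs in [0,1])
  i=1: ✗ (no rhs in [1,2])
  i=2: ✗ (no rhs in [2,3])
  i=3: ✓ (rhs at j=4; lhs holds on [3,3])
  i=4: ✓ (rhs at j=4)
  i=5: ✓ (rhs at j=5)
  i=6: ✓ (rhs at j=6)
  i=7: ✓ (rhs at j=7)
  i=8: ✗ (lhs fails at k=8 before rhs at j=9)
Positions where it holds: {3, 4, 5, 6, 7} → 5.

5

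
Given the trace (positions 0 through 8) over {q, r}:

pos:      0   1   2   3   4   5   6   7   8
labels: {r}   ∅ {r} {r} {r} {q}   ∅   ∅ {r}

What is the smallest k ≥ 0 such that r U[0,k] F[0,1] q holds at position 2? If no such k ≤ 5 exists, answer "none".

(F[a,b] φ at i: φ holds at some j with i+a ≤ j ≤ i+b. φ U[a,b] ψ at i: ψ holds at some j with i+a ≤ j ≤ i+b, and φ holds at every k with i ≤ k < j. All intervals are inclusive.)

2

Need earliest j ≥ 2 with F[0,1] q, and r at every k in [2,j-1].
  j=2: rhs fails.
  j=3: rhs fails.
  j=4: rhs holds; lhs holds on [2,3]. k = 2.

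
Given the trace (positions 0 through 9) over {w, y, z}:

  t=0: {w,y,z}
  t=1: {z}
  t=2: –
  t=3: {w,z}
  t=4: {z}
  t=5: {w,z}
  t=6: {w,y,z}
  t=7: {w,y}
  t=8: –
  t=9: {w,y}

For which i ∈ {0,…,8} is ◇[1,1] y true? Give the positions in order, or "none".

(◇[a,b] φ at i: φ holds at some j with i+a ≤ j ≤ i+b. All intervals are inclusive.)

5, 6, 8

Evaluate at each i in [0,8]:
  i=0: ✗ (none in [1,1])
  i=1: ✗ (none in [2,2])
  i=2: ✗ (none in [3,3])
  i=3: ✗ (none in [4,4])
  i=4: ✗ (none in [5,5])
  i=5: ✓ (witness j=6)
  i=6: ✓ (witness j=7)
  i=7: ✗ (none in [8,8])
  i=8: ✓ (witness j=9)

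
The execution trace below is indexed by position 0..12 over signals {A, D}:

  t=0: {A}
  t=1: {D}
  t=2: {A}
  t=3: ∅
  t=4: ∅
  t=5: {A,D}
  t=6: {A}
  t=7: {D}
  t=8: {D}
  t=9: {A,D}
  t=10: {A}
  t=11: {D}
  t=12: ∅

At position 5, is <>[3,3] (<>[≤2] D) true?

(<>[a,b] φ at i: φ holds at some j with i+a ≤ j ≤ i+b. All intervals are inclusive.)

Check <>[≤2] D at each j in [8,8]:
  j=8: holds (witness at 8)
Found at j=8 → formula holds.

Yes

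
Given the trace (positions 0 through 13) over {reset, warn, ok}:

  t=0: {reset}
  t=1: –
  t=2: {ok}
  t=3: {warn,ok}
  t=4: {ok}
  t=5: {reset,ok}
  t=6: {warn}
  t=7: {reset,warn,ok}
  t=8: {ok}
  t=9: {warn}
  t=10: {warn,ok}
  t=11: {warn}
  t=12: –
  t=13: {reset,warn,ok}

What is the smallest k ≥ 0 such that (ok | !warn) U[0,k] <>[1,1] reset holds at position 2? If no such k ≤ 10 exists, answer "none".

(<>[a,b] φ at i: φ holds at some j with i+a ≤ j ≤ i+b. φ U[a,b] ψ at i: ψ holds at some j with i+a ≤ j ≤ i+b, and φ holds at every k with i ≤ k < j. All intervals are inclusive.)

Need earliest j ≥ 2 with <>[1,1] reset, and (ok | !warn) at every k in [2,j-1].
  j=2: rhs fails.
  j=3: rhs fails.
  j=4: rhs holds; lhs holds on [2,3]. k = 2.

2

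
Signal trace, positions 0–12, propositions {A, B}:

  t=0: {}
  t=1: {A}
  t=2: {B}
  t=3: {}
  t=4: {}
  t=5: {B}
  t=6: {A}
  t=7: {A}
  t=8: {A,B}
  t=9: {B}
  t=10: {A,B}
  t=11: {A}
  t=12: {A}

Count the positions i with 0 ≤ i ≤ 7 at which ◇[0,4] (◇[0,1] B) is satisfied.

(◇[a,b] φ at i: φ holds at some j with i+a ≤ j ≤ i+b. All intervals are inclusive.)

8

Evaluate at each i in [0,7]:
  i=0: ✓ (witness j=1)
  i=1: ✓ (witness j=1)
  i=2: ✓ (witness j=2)
  i=3: ✓ (witness j=4)
  i=4: ✓ (witness j=4)
  i=5: ✓ (witness j=5)
  i=6: ✓ (witness j=7)
  i=7: ✓ (witness j=7)
Positions where it holds: {0, 1, 2, 3, 4, 5, 6, 7} → 8.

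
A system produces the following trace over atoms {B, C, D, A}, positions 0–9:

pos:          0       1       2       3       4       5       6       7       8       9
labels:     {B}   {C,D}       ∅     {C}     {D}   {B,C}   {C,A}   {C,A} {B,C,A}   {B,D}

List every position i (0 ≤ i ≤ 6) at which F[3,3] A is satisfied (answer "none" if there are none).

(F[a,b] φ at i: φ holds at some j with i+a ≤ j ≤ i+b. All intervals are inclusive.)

Evaluate at each i in [0,6]:
  i=0: ✗ (none in [3,3])
  i=1: ✗ (none in [4,4])
  i=2: ✗ (none in [5,5])
  i=3: ✓ (witness j=6)
  i=4: ✓ (witness j=7)
  i=5: ✓ (witness j=8)
  i=6: ✗ (none in [9,9])

3, 4, 5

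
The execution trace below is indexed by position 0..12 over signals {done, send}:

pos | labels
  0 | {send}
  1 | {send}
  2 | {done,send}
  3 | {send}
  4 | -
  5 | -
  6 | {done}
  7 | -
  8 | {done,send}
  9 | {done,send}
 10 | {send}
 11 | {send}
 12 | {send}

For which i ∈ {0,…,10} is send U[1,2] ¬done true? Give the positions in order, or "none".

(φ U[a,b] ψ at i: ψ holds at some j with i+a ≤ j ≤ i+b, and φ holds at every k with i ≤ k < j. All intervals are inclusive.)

0, 1, 2, 3, 8, 9, 10

Evaluate at each i in [0,10]:
  i=0: ✓ (rhs at j=1; lhs holds on [0,0])
  i=1: ✓ (rhs at j=3; lhs holds on [1,2])
  i=2: ✓ (rhs at j=3; lhs holds on [2,2])
  i=3: ✓ (rhs at j=4; lhs holds on [3,3])
  i=4: ✗ (lhs fails at k=4 before rhs at j=5)
  i=5: ✗ (lhs fails at k=5 before rhs at j=7)
  i=6: ✗ (lhs fails at k=6 before rhs at j=7)
  i=7: ✗ (no rhs in [8,9])
  i=8: ✓ (rhs at j=10; lhs holds on [8,9])
  i=9: ✓ (rhs at j=10; lhs holds on [9,9])
  i=10: ✓ (rhs at j=11; lhs holds on [10,10])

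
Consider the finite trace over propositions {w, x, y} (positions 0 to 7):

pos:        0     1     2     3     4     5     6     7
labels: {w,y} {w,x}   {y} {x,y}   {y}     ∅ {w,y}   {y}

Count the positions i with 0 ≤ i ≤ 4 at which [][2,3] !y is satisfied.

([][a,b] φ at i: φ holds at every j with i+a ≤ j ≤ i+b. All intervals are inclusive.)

0

Evaluate at each i in [0,4]:
  i=0: ✗ (fails at j=2)
  i=1: ✗ (fails at j=3)
  i=2: ✗ (fails at j=4)
  i=3: ✗ (fails at j=6)
  i=4: ✗ (fails at j=6)
Positions where it holds: {} → 0.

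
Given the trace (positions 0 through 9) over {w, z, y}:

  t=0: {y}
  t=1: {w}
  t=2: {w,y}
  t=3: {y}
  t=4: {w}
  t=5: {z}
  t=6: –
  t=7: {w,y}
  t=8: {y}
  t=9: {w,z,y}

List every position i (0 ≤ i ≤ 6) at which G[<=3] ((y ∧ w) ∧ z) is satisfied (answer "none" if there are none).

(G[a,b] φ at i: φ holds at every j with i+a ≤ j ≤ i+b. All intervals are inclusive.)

Evaluate at each i in [0,6]:
  i=0: ✗ (fails at j=0)
  i=1: ✗ (fails at j=1)
  i=2: ✗ (fails at j=2)
  i=3: ✗ (fails at j=3)
  i=4: ✗ (fails at j=4)
  i=5: ✗ (fails at j=5)
  i=6: ✗ (fails at j=6)

none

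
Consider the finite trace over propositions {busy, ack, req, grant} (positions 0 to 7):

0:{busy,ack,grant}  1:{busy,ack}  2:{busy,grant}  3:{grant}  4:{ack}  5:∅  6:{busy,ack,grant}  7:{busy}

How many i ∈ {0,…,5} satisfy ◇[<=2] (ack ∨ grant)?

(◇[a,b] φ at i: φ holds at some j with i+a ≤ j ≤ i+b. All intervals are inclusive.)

Evaluate at each i in [0,5]:
  i=0: ✓ (witness j=0)
  i=1: ✓ (witness j=1)
  i=2: ✓ (witness j=2)
  i=3: ✓ (witness j=3)
  i=4: ✓ (witness j=4)
  i=5: ✓ (witness j=6)
Positions where it holds: {0, 1, 2, 3, 4, 5} → 6.

6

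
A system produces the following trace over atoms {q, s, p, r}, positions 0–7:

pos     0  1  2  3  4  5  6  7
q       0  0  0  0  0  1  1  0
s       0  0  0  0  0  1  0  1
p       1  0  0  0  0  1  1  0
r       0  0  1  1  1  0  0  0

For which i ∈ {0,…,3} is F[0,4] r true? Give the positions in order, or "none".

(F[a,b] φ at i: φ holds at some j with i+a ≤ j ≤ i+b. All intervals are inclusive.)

Evaluate at each i in [0,3]:
  i=0: ✓ (witness j=2)
  i=1: ✓ (witness j=2)
  i=2: ✓ (witness j=2)
  i=3: ✓ (witness j=3)

0, 1, 2, 3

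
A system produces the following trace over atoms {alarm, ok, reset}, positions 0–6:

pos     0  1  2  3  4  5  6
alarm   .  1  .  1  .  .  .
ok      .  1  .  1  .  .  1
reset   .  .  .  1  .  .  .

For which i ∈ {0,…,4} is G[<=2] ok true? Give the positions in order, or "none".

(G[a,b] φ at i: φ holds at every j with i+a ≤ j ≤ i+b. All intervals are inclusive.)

Evaluate at each i in [0,4]:
  i=0: ✗ (fails at j=0)
  i=1: ✗ (fails at j=2)
  i=2: ✗ (fails at j=2)
  i=3: ✗ (fails at j=4)
  i=4: ✗ (fails at j=4)

none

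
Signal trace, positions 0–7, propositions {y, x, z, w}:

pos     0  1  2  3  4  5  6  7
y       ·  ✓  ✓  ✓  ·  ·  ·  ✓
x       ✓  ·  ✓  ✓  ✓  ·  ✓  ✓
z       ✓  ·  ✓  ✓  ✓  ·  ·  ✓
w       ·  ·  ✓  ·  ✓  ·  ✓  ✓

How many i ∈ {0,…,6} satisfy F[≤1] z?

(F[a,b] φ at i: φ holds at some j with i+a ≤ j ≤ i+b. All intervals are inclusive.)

Evaluate at each i in [0,6]:
  i=0: ✓ (witness j=0)
  i=1: ✓ (witness j=2)
  i=2: ✓ (witness j=2)
  i=3: ✓ (witness j=3)
  i=4: ✓ (witness j=4)
  i=5: ✗ (none in [5,6])
  i=6: ✓ (witness j=7)
Positions where it holds: {0, 1, 2, 3, 4, 6} → 6.

6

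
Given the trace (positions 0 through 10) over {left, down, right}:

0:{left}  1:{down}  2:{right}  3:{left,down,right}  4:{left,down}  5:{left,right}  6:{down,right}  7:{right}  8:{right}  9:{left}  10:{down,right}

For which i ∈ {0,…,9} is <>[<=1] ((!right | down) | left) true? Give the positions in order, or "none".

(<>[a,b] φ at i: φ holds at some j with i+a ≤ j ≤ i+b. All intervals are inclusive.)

0, 1, 2, 3, 4, 5, 6, 8, 9

Evaluate at each i in [0,9]:
  i=0: ✓ (witness j=0)
  i=1: ✓ (witness j=1)
  i=2: ✓ (witness j=3)
  i=3: ✓ (witness j=3)
  i=4: ✓ (witness j=4)
  i=5: ✓ (witness j=5)
  i=6: ✓ (witness j=6)
  i=7: ✗ (none in [7,8])
  i=8: ✓ (witness j=9)
  i=9: ✓ (witness j=9)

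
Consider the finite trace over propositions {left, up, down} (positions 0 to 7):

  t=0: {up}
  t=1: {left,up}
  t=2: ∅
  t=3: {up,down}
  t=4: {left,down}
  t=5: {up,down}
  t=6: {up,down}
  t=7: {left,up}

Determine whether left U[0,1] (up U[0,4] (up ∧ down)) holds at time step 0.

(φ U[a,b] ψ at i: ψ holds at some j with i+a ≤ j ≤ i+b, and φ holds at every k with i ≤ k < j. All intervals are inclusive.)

Need some j in [0,1] with (up U[0,4] (up ∧ down)), and left at every k in [0,j-1].
  j=0: (up U[0,4] (up ∧ down)) — fails.
  j=1: (up U[0,4] (up ∧ down)) — fails.
No j in the window works → until fails.

Does not hold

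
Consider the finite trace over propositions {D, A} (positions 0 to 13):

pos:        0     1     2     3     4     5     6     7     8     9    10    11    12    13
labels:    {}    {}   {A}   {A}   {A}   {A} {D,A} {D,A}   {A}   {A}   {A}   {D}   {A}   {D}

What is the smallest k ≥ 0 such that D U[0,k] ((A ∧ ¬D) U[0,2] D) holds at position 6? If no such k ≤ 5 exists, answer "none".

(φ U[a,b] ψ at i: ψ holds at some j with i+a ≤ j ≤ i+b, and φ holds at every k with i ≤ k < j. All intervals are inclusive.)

0

Need earliest j ≥ 6 with ((A ∧ ¬D) U[0,2] D), and D at every k in [6,j-1].
  j=6: rhs holds (empty prefix). k = 0.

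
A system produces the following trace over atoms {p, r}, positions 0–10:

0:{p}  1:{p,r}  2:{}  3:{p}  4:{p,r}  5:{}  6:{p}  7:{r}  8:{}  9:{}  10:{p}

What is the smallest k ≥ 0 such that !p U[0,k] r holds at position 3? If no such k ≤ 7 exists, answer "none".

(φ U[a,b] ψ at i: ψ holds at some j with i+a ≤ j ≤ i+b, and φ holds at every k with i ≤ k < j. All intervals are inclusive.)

Need earliest j ≥ 3 with r, and !p at every k in [3,j-1].
  j=3: rhs fails.
  j=4: rhs holds but lhs fails at k=3.
  j=5: rhs fails.
  j=6: rhs fails.
  j=7: rhs holds but lhs fails at k=3.
  j=8: rhs fails.
  j=9: rhs fails.
  j=10: rhs fails.
No witness within the range → none.

none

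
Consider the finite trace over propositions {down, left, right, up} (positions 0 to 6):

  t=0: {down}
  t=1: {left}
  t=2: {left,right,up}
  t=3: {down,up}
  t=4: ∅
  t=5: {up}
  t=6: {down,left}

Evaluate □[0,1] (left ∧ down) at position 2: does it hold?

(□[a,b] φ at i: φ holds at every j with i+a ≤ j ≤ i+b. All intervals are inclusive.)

Check (left ∧ down) at every j in [2,3]:
  j=2: false
  j=3: false
Fails at j=2 → formula fails.

False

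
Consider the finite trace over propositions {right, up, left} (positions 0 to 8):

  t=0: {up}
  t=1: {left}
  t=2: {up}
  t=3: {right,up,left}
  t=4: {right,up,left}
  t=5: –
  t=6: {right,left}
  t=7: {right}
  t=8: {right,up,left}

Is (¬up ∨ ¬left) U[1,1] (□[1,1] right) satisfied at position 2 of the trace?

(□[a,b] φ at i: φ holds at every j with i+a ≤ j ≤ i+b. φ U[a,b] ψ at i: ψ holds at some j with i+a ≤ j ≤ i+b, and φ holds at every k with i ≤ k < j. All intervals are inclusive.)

Need some j in [3,3] with □[1,1] right, and (¬up ∨ ¬left) at every k in [2,j-1].
  j=3: □[1,1] right holds; (¬up ∨ ¬left) holds at every k in [2,2] → satisfied.

True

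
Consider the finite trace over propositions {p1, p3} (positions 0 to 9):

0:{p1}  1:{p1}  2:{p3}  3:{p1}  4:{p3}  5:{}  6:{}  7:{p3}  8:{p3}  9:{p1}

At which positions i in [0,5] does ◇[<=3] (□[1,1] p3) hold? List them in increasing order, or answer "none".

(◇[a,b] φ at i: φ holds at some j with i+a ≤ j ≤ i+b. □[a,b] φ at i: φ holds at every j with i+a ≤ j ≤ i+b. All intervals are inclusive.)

0, 1, 2, 3, 4, 5

Evaluate at each i in [0,5]:
  i=0: ✓ (witness j=1)
  i=1: ✓ (witness j=1)
  i=2: ✓ (witness j=3)
  i=3: ✓ (witness j=3)
  i=4: ✓ (witness j=6)
  i=5: ✓ (witness j=6)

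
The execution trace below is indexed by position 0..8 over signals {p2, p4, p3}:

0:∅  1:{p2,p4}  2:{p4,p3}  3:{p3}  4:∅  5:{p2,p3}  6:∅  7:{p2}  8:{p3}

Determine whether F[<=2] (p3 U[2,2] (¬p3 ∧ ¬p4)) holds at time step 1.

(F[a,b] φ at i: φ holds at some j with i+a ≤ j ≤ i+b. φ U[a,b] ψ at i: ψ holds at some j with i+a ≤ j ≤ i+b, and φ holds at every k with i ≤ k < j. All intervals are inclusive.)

Check (p3 U[2,2] (¬p3 ∧ ¬p4)) at each j in [1,3]:
  j=1: fails
  j=2: holds
  j=3: fails
Found at j=2 → formula holds.

Yes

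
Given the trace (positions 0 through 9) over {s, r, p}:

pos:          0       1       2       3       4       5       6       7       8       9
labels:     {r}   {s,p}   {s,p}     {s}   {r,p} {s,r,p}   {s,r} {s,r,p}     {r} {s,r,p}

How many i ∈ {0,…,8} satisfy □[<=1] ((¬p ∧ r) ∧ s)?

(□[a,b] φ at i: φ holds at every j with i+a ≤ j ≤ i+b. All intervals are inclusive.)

0

Evaluate at each i in [0,8]:
  i=0: ✗ (fails at j=0)
  i=1: ✗ (fails at j=1)
  i=2: ✗ (fails at j=2)
  i=3: ✗ (fails at j=3)
  i=4: ✗ (fails at j=4)
  i=5: ✗ (fails at j=5)
  i=6: ✗ (fails at j=7)
  i=7: ✗ (fails at j=7)
  i=8: ✗ (fails at j=8)
Positions where it holds: {} → 0.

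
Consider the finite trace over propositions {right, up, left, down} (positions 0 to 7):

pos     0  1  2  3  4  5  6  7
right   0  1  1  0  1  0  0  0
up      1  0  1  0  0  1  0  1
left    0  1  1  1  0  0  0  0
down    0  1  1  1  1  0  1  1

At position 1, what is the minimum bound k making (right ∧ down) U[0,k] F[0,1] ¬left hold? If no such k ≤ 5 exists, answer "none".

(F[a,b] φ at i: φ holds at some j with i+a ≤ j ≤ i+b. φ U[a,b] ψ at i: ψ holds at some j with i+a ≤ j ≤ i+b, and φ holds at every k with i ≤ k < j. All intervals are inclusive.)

Need earliest j ≥ 1 with F[0,1] ¬left, and (right ∧ down) at every k in [1,j-1].
  j=1: rhs fails.
  j=2: rhs fails.
  j=3: rhs holds; lhs holds on [1,2]. k = 2.

2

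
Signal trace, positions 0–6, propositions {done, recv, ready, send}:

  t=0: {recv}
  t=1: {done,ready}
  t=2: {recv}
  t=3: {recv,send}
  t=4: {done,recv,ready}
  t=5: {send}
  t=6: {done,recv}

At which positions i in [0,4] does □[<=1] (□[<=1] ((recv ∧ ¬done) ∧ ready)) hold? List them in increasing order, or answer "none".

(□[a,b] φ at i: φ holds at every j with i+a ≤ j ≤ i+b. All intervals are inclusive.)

none

Evaluate at each i in [0,4]:
  i=0: ✗ (fails at j=0)
  i=1: ✗ (fails at j=1)
  i=2: ✗ (fails at j=2)
  i=3: ✗ (fails at j=3)
  i=4: ✗ (fails at j=4)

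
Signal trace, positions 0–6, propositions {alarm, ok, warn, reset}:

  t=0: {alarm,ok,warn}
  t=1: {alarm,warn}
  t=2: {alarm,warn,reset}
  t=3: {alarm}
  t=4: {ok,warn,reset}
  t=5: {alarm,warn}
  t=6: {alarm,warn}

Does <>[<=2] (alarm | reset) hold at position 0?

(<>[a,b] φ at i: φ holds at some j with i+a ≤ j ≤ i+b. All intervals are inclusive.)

True

Check (alarm | reset) at each j in [0,2]:
  j=0: true
  j=1: true
  j=2: true
Found at j=0 → formula holds.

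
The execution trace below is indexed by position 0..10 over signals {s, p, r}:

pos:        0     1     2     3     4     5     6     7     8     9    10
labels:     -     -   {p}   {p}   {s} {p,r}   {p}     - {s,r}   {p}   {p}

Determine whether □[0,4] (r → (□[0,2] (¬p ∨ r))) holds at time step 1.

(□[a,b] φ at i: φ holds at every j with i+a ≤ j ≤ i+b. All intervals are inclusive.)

Check (r → (□[0,2] (¬p ∨ r))) at every j in [1,5]:
  j=1: antecedent false → ✓
  j=2: antecedent false → ✓
  j=3: antecedent false → ✓
  j=4: antecedent false → ✓
  j=5: antecedent true; consequent fails at 6 → ✗
Fails at j=5 → formula fails.

No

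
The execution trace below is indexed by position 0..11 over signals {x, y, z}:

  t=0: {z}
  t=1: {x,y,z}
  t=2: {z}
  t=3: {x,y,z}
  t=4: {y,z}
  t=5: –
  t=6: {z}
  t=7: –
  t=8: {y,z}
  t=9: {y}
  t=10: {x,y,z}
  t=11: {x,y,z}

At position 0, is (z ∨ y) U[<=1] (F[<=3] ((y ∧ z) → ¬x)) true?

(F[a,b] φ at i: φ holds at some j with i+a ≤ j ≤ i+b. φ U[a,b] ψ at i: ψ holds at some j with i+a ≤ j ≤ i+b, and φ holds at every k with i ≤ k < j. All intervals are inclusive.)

Yes

Need some j in [0,1] with F[<=3] ((y ∧ z) → ¬x), and (z ∨ y) at every k in [0,j-1].
  j=0: F[<=3] ((y ∧ z) → ¬x) holds; no prefix to check → satisfied.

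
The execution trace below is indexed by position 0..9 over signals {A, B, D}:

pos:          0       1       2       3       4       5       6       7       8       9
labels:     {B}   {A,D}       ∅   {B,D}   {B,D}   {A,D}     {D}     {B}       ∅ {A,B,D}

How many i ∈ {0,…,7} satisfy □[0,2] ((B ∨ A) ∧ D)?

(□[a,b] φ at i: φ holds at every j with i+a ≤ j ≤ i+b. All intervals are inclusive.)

1

Evaluate at each i in [0,7]:
  i=0: ✗ (fails at j=0)
  i=1: ✗ (fails at j=2)
  i=2: ✗ (fails at j=2)
  i=3: ✓ (all of [3,5])
  i=4: ✗ (fails at j=6)
  i=5: ✗ (fails at j=6)
  i=6: ✗ (fails at j=6)
  i=7: ✗ (fails at j=7)
Positions where it holds: {3} → 1.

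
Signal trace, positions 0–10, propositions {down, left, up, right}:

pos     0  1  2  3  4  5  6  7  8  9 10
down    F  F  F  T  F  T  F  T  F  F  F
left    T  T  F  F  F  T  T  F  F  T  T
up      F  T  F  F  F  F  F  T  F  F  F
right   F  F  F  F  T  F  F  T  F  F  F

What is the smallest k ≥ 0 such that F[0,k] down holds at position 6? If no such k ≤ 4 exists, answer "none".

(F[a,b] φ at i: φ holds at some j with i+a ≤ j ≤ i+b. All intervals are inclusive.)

Scan j = 6,7,… for down:
  j=6: fails
  j=7: holds
First hit at j=7, so smallest k = 7-6 = 1.

1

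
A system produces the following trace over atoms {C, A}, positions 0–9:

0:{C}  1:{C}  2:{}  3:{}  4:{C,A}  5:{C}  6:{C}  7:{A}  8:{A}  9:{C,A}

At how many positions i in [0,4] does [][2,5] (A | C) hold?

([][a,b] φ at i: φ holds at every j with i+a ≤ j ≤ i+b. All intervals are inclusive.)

3

Evaluate at each i in [0,4]:
  i=0: ✗ (fails at j=2)
  i=1: ✗ (fails at j=3)
  i=2: ✓ (all of [4,7])
  i=3: ✓ (all of [5,8])
  i=4: ✓ (all of [6,9])
Positions where it holds: {2, 3, 4} → 3.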